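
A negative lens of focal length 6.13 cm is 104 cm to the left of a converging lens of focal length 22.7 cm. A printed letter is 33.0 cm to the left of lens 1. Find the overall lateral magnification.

f₁ = −6.13 cm (diverging).
Lens 1: 1/d_i1 = 1/(-6.13) − 1/(33.0) = -0.1934, so d_i1 = -5.170 cm; m₁ = −d_i1/d_o1 = +0.1567.
d_o2 = 104 − (-5.170) = 109.2 cm.
Lens 2: 1/d_i2 = 1/(22.7) − 1/(109.2) = 0.03490, so d_i2 = 28.66 cm; m₂ = −d_i2/d_o2 = -0.2624.
m = m₁·m₂ = (+0.1567)(-0.2624) = -0.0411.

m = -0.0411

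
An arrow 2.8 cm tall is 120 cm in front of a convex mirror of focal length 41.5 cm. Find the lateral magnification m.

For a convex mirror, f = -41.5 cm.
1/d_i = 1/f − 1/d_o = 1/(-41.50) − 1/(120) = -0.03243, so d_i = -30.84 cm.
m = −d_i/d_o = −(-30.84)/(120) = +0.257.
The image is virtual, upright and reduced, behind the mirror.

m = +0.257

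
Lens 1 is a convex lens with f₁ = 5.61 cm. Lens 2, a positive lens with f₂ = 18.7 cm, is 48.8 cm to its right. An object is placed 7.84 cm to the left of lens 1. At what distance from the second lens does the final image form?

52.4 cm

Lens 1: 1/d_i1 = 1/f₁ − 1/d_o1 = 1/(5.61) − 1/(7.84) = 0.05070, so d_i1 = 19.72 cm.
The intermediate image is 19.72 cm to the right of lens 1, which is 48.8 − (19.72) = 29.08 cm to the left of lens 2, so d_o2 = +29.08 cm.
Lens 2: 1/d_i2 = 1/f₂ − 1/d_o2 = 1/(18.7) − 1/(29.08) = 0.01909, so d_i2 = 52.4 cm.
The final image is real, 52.4 cm to the right of lens 2 (overall magnification ≈ 4.5).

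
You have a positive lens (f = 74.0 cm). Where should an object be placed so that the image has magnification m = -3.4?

m = −d_i/d_o ⇒ d_i = −m·d_o.
1/f = 1/d_o + 1/d_i = 1/d_o − 1/(m·d_o) = (1 − 1/m)/d_o, so d_o = f(1 − 1/m) = (74.00)(1 − 1/(-3.4)) = 95.8 cm.

95.8 cm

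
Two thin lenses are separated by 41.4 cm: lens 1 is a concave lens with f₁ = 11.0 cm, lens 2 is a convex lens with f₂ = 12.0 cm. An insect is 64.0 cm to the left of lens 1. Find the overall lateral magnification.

f₁ = −11.0 cm (diverging).
Lens 1: 1/d_i1 = 1/(-11.0) − 1/(64.0) = -0.1065, so d_i1 = -9.387 cm; m₁ = −d_i1/d_o1 = +0.1467.
d_o2 = 41.4 − (-9.387) = 50.79 cm.
Lens 2: 1/d_i2 = 1/(12.0) − 1/(50.79) = 0.06364, so d_i2 = 15.71 cm; m₂ = −d_i2/d_o2 = -0.3094.
m = m₁·m₂ = (+0.1467)(-0.3094) = -0.0454.

m = -0.0454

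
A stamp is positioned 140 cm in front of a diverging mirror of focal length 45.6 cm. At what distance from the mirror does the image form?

For a diverging mirror, f = -45.6 cm.
Mirror equation: 1/v = 1/f − 1/u = 1/(-45.60) − 1/(140) = -0.02193 − 0.007143 = -0.02907, so v = -34.4 cm.
The image is virtual, upright and reduced, behind the mirror.

34.4 cm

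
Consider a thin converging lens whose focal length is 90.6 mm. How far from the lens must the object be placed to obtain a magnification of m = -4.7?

m = −d_i/d_o ⇒ d_i = −m·d_o.
1/f = 1/d_o + 1/d_i = 1/d_o − 1/(m·d_o) = (1 − 1/m)/d_o, so d_o = f(1 − 1/m) = (90.60)(1 − 1/(-4.7)) = 110 mm.

110 mm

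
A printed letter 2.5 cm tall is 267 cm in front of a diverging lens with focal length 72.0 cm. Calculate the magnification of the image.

For a diverging lens, f = -72.0 cm.
1/d_i = 1/f − 1/d_o = 1/(-72.00) − 1/(267) = -0.01763, so d_i = -56.71 cm.
m = −d_i/d_o = −(-56.71)/(267) = +0.212.
The image is virtual, upright and reduced, on the same side as the object.

m = +0.212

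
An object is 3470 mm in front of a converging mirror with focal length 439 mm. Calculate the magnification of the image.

1/d_i = 1/f − 1/d_o = 1/(439.0) − 1/(3470) = 0.001990, so d_i = 502.6 mm.
m = −d_i/d_o = −(502.6)/(3470) = -0.145.
The image is real, inverted and reduced, in front of the mirror.

m = -0.145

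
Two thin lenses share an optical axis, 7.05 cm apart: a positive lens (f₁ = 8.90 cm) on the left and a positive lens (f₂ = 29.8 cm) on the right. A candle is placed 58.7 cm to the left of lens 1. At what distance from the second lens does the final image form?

3.08 cm

Lens 1: 1/d_i1 = 1/f₁ − 1/d_o1 = 1/(8.90) − 1/(58.7) = 0.09532, so d_i1 = 10.49 cm.
The intermediate image is 10.49 cm to the right of lens 1, which lies 3.440 cm to the right of lens 2 — a virtual object — so d_o2 = −3.440 cm.
Lens 2: 1/d_i2 = 1/f₂ − 1/d_o2 = 1/(29.8) − 1/(-3.440) = 0.3243, so d_i2 = 3.08 cm.
The final image is real, 3.08 cm to the right of lens 2 (overall magnification ≈ -0.16).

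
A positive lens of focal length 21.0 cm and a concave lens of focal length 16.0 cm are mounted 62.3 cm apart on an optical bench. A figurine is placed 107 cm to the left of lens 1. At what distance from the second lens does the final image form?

Lens 1: 1/d_i1 = 1/f₁ − 1/d_o1 = 1/(21.0) − 1/(107) = 0.03827, so d_i1 = 26.13 cm.
The intermediate image is 26.13 cm to the right of lens 1, which is 62.3 − (26.13) = 36.17 cm to the left of lens 2, so d_o2 = +36.17 cm.
Lens 2 is diverging, so f₂ = −16.0 cm.
Lens 2: 1/d_i2 = 1/f₂ − 1/d_o2 = 1/(-16.0) − 1/(36.17) = -0.09015, so d_i2 = -11.1 cm.
The final image is virtual, 11.1 cm to the left of lens 2 (overall magnification ≈ -0.075).

11.1 cm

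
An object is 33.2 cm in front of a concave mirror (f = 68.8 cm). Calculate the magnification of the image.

1/d_i = 1/f − 1/d_o = 1/(68.80) − 1/(33.2) = -0.01559, so d_i = -64.16 cm.
m = −d_i/d_o = −(-64.16)/(33.2) = +1.93.
The image is virtual, upright and enlarged, behind the mirror.

m = +1.93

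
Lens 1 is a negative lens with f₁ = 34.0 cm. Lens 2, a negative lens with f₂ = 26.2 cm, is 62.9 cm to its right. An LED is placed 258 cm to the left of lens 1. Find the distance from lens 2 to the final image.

20.4 cm

Lens 1 is diverging, so f₁ = −34.0 cm.
Lens 1: 1/d_i1 = 1/f₁ − 1/d_o1 = 1/(-34.0) − 1/(258) = -0.03329, so d_i1 = -30.04 cm.
The intermediate image is 30.04 cm to the left of lens 1 (virtual), which is 62.9 − (-30.04) = 92.94 cm to the left of lens 2, so d_o2 = +92.94 cm.
Lens 2 is diverging, so f₂ = −26.2 cm.
Lens 2: 1/d_i2 = 1/f₂ − 1/d_o2 = 1/(-26.2) − 1/(92.94) = -0.04893, so d_i2 = -20.4 cm.
The final image is virtual, 20.4 cm to the left of lens 2 (overall magnification ≈ 0.026).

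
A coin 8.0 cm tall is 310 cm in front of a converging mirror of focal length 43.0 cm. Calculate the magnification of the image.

m = -0.161

1/d_i = 1/f − 1/d_o = 1/(43.00) − 1/(310) = 0.02003, so d_i = 49.93 cm.
m = −d_i/d_o = −(49.93)/(310) = -0.161.
The image is real, inverted and reduced, in front of the mirror.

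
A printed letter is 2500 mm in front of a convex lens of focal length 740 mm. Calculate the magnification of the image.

1/d_i = 1/f − 1/d_o = 1/(740.0) − 1/(2500) = 0.0009514, so d_i = 1051 mm.
m = −d_i/d_o = −(1051)/(2500) = -0.420.
The image is real, inverted and reduced, on the far side of the lens.

m = -0.420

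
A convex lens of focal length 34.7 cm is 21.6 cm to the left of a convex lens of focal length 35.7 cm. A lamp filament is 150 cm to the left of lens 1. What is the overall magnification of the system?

m = -0.181

Lens 1: 1/d_i1 = 1/(34.7) − 1/(150) = 0.02215, so d_i1 = 45.14 cm; m₁ = −d_i1/d_o1 = -0.3009.
d_o2 = 21.6 − (45.14) = -23.54 cm (virtual object).
Lens 2: 1/d_i2 = 1/(35.7) − 1/(-23.54) = 0.07049, so d_i2 = 14.19 cm; m₂ = −d_i2/d_o2 = +0.6026.
m = m₁·m₂ = (-0.3009)(+0.6026) = -0.181.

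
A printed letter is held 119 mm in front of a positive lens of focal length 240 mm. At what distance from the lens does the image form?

236 mm

Thin-lens equation: 1/q = 1/f − 1/p = 1/(240.0) − 1/(119) = 0.004167 − 0.008403 = -0.004237, so q = -236 mm.
The image is virtual, upright and enlarged, on the same side as the object.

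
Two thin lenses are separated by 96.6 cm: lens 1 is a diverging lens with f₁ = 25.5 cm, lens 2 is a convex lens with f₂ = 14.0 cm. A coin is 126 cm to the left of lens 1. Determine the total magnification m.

f₁ = −25.5 cm (diverging).
Lens 1: 1/d_i1 = 1/(-25.5) − 1/(126) = -0.04715, so d_i1 = -21.21 cm; m₁ = −d_i1/d_o1 = +0.1683.
d_o2 = 96.6 − (-21.21) = 117.8 cm.
Lens 2: 1/d_i2 = 1/(14.0) − 1/(117.8) = 0.06294, so d_i2 = 15.89 cm; m₂ = −d_i2/d_o2 = -0.1349.
m = m₁·m₂ = (+0.1683)(-0.1349) = -0.0227.

m = -0.0227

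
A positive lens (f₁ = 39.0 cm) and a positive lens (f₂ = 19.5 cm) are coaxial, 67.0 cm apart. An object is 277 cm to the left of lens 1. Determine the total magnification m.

Lens 1: 1/d_i1 = 1/(39.0) − 1/(277) = 0.02203, so d_i1 = 45.39 cm; m₁ = −d_i1/d_o1 = -0.1639.
d_o2 = 67.0 − (45.39) = 21.61 cm.
Lens 2: 1/d_i2 = 1/(19.5) − 1/(21.61) = 0.005007, so d_i2 = 199.7 cm; m₂ = −d_i2/d_o2 = -9.242.
m = m₁·m₂ = (-0.1639)(-9.242) = +1.51.

m = +1.51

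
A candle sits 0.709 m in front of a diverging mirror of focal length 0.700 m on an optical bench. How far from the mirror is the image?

For a diverging mirror, f = -0.700 m.
Mirror equation: 1/d_i = 1/f − 1/d_o = 1/(-0.7000) − 1/(0.709) = -1.429 − 1.410 = -2.839, so d_i = -0.352 m.
The image is virtual, upright and reduced, behind the mirror.

0.352 m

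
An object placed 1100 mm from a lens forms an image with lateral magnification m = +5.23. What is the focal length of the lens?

f = 1360 mm (converging)

m = −d_i/d_o ⇒ d_i = −m·d_o = −(+5.23)·(1100) = -5753 mm.
1/f = 1/d_o + 1/d_i = 1/(1100) + 1/(-5753) = 0.0007353, so f = 1360 mm.
Since f is positive, the lens is converging.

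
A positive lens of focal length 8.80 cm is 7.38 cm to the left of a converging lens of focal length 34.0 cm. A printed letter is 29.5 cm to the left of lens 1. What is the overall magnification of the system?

m = -0.369

Lens 1: 1/d_i1 = 1/(8.80) − 1/(29.5) = 0.07974, so d_i1 = 12.54 cm; m₁ = −d_i1/d_o1 = -0.4251.
d_o2 = 7.38 − (12.54) = -5.160 cm (virtual object).
Lens 2: 1/d_i2 = 1/(34.0) − 1/(-5.160) = 0.2232, so d_i2 = 4.480 cm; m₂ = −d_i2/d_o2 = +0.8682.
m = m₁·m₂ = (-0.4251)(+0.8682) = -0.369.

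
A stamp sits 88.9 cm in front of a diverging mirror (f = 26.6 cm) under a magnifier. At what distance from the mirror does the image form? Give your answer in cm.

20.5 cm

For a diverging mirror, f = -26.6 cm.
Mirror equation: 1/d_i = 1/f − 1/d_o = 1/(-26.60) − 1/(88.9) = -0.03759 − 0.01125 = -0.04884, so d_i = -20.5 cm.
The image is virtual, upright and reduced, behind the mirror.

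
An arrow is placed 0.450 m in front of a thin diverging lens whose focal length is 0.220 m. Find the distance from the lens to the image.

0.148 m

For a diverging lens, f = -0.220 m.
Thin-lens equation: 1/s_i = 1/f − 1/s_o = 1/(-0.2200) − 1/(0.450) = -4.545 − 2.222 = -6.768, so s_i = -0.148 m.
The image is virtual, upright and reduced, on the same side as the object.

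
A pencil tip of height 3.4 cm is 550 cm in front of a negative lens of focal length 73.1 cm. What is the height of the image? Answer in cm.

0.399 cm

For a negative lens, f = -73.1 cm.
1/d_i = 1/f − 1/d_o = 1/(-73.10) − 1/(550) = -0.01550, so d_i = -64.52 cm.
m = −d_i/d_o = +0.1173.
|h_i| = |m|·h_o = 0.1173 × 3.4 = 0.399 cm. The image is virtual, upright and reduced, on the same side as the object.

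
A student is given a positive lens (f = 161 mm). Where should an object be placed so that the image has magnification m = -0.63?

m = −d_i/d_o ⇒ d_i = −m·d_o.
1/f = 1/d_o + 1/d_i = 1/d_o − 1/(m·d_o) = (1 − 1/m)/d_o, so d_o = f(1 − 1/m) = (161.0)(1 − 1/(-0.63)) = 417 mm.

417 mm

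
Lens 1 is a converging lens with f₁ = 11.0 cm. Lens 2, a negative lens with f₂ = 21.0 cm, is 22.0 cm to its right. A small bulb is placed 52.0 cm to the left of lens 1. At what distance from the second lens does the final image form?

5.82 cm

Lens 1: 1/d_i1 = 1/f₁ − 1/d_o1 = 1/(11.0) − 1/(52.0) = 0.07168, so d_i1 = 13.95 cm.
The intermediate image is 13.95 cm to the right of lens 1, which is 22.0 − (13.95) = 8.050 cm to the left of lens 2, so d_o2 = +8.050 cm.
Lens 2 is diverging, so f₂ = −21.0 cm.
Lens 2: 1/d_i2 = 1/f₂ − 1/d_o2 = 1/(-21.0) − 1/(8.050) = -0.1718, so d_i2 = -5.82 cm.
The final image is virtual, 5.82 cm to the left of lens 2 (overall magnification ≈ -0.19).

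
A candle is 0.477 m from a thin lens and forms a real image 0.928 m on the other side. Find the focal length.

f = 0.315 m (converging)

Real image ⇒ d_i = +0.928 m.
1/f = 1/d_o + 1/d_i = 1/(0.477) + 1/(0.928) = 3.174, so f = 0.315 m.
Since f is positive, the thin lens is converging.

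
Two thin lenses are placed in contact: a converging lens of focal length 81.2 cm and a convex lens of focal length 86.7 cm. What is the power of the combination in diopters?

P₁ = 1/f₁ = 1/(0.812 m) = +1.232 D; P₂ = 1/f₂ = 1/(0.867 m) = +1.153 D.
For thin lenses in contact, P = P₁ + P₂ = (+1.232) + (+1.153) = +2.38 D.

P = +2.38 D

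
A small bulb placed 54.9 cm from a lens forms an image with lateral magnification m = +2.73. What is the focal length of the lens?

f = 86.6 cm (converging)

m = −d_i/d_o ⇒ d_i = −m·d_o = −(+2.73)·(54.9) = -149.9 cm.
1/f = 1/d_o + 1/d_i = 1/(54.9) + 1/(-149.9) = 0.01154, so f = 86.6 cm.
Since f is positive, the lens is converging.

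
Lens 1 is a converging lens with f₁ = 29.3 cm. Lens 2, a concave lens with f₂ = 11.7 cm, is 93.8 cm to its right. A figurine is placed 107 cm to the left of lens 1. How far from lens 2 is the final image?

Lens 1: 1/d_i1 = 1/f₁ − 1/d_o1 = 1/(29.3) − 1/(107) = 0.02478, so d_i1 = 40.35 cm.
The intermediate image is 40.35 cm to the right of lens 1, which is 93.8 − (40.35) = 53.45 cm to the left of lens 2, so d_o2 = +53.45 cm.
Lens 2 is diverging, so f₂ = −11.7 cm.
Lens 2: 1/d_i2 = 1/f₂ − 1/d_o2 = 1/(-11.7) − 1/(53.45) = -0.1042, so d_i2 = -9.60 cm.
The final image is virtual, 9.60 cm to the left of lens 2 (overall magnification ≈ -0.068).

9.60 cm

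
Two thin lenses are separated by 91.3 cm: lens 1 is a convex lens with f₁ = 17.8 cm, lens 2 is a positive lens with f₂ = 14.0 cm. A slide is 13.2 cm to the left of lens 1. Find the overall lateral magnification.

Lens 1: 1/d_i1 = 1/(17.8) − 1/(13.2) = -0.01958, so d_i1 = -51.08 cm; m₁ = −d_i1/d_o1 = +3.870.
d_o2 = 91.3 − (-51.08) = 142.4 cm.
Lens 2: 1/d_i2 = 1/(14.0) − 1/(142.4) = 0.06441, so d_i2 = 15.53 cm; m₂ = −d_i2/d_o2 = -0.1090.
m = m₁·m₂ = (+3.870)(-0.1090) = -0.422.

m = -0.422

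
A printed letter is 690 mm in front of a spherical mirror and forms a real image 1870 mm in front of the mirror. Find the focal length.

Real image ⇒ d_i = +1870 mm.
1/f = 1/d_o + 1/d_i = 1/(690) + 1/(1870) = 0.001984, so f = 504 mm.
Since f is positive, the spherical mirror is concave.

f = 504 mm (concave)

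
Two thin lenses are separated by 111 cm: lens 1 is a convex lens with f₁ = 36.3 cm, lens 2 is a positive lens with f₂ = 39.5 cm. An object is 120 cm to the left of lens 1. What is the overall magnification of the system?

m = +0.880

Lens 1: 1/d_i1 = 1/(36.3) − 1/(120) = 0.01921, so d_i1 = 52.04 cm; m₁ = −d_i1/d_o1 = -0.4337.
d_o2 = 111 − (52.04) = 58.96 cm.
Lens 2: 1/d_i2 = 1/(39.5) − 1/(58.96) = 0.008356, so d_i2 = 119.7 cm; m₂ = −d_i2/d_o2 = -2.030.
m = m₁·m₂ = (-0.4337)(-2.030) = +0.880.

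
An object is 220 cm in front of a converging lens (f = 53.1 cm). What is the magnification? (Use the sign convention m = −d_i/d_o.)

1/d_i = 1/f − 1/d_o = 1/(53.10) − 1/(220) = 0.01429, so d_i = 69.99 cm.
m = −d_i/d_o = −(69.99)/(220) = -0.318.
The image is real, inverted and reduced, on the far side of the lens.

m = -0.318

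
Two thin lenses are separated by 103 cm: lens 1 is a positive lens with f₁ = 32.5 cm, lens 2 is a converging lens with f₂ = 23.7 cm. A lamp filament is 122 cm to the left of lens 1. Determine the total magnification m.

Lens 1: 1/d_i1 = 1/(32.5) − 1/(122) = 0.02257, so d_i1 = 44.30 cm; m₁ = −d_i1/d_o1 = -0.3631.
d_o2 = 103 − (44.30) = 58.70 cm.
Lens 2: 1/d_i2 = 1/(23.7) − 1/(58.70) = 0.02516, so d_i2 = 39.75 cm; m₂ = −d_i2/d_o2 = -0.6771.
m = m₁·m₂ = (-0.3631)(-0.6771) = +0.246.

m = +0.246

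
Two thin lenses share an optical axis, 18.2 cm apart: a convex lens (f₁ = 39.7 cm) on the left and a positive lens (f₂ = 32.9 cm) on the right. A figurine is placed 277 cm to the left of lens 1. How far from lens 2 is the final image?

15.2 cm

Lens 1: 1/d_i1 = 1/f₁ − 1/d_o1 = 1/(39.7) − 1/(277) = 0.02158, so d_i1 = 46.34 cm.
The intermediate image is 46.34 cm to the right of lens 1, which lies 28.14 cm to the right of lens 2 — a virtual object — so d_o2 = −28.14 cm.
Lens 2: 1/d_i2 = 1/f₂ − 1/d_o2 = 1/(32.9) − 1/(-28.14) = 0.06593, so d_i2 = 15.2 cm.
The final image is real, 15.2 cm to the right of lens 2 (overall magnification ≈ -0.090).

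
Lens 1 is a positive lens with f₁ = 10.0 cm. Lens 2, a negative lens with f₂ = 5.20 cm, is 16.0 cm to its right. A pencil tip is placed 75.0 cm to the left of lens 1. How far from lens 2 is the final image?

2.40 cm

Lens 1: 1/d_i1 = 1/f₁ − 1/d_o1 = 1/(10.0) − 1/(75.0) = 0.08667, so d_i1 = 11.54 cm.
The intermediate image is 11.54 cm to the right of lens 1, which is 16.0 − (11.54) = 4.460 cm to the left of lens 2, so d_o2 = +4.460 cm.
Lens 2 is diverging, so f₂ = −5.20 cm.
Lens 2: 1/d_i2 = 1/f₂ − 1/d_o2 = 1/(-5.20) − 1/(4.460) = -0.4165, so d_i2 = -2.40 cm.
The final image is virtual, 2.40 cm to the left of lens 2 (overall magnification ≈ -0.083).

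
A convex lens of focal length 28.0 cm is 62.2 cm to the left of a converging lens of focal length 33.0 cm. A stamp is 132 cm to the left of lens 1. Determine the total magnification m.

m = -1.40

Lens 1: 1/d_i1 = 1/(28.0) − 1/(132) = 0.02814, so d_i1 = 35.54 cm; m₁ = −d_i1/d_o1 = -0.2692.
d_o2 = 62.2 − (35.54) = 26.66 cm.
Lens 2: 1/d_i2 = 1/(33.0) − 1/(26.66) = -0.007206, so d_i2 = -138.8 cm; m₂ = −d_i2/d_o2 = +5.205.
m = m₁·m₂ = (-0.2692)(+5.205) = -1.40.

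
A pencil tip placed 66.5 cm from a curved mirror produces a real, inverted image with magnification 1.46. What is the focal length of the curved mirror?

m = −d_i/d_o ⇒ d_i = −m·d_o = −(-1.46)·(66.5) = 97.09 cm.
1/f = 1/d_o + 1/d_i = 1/(66.5) + 1/(97.09) = 0.02534, so f = 39.5 cm.
Since f is positive, the curved mirror is concave.

f = 39.5 cm (concave)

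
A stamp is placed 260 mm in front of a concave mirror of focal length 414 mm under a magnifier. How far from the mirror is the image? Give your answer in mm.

699 mm

Mirror equation: 1/s_i = 1/f − 1/s_o = 1/(414.0) − 1/(260) = 0.002415 − 0.003846 = -0.001431, so s_i = -699 mm.
The image is virtual, upright and enlarged, behind the mirror.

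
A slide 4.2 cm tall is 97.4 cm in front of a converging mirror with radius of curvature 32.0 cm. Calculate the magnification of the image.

m = -0.197

f = R/2 = 32.0/2 = 16.00 cm.
1/d_i = 1/f − 1/d_o = 1/(16.00) − 1/(97.4) = 0.05223, so d_i = 19.14 cm.
m = −d_i/d_o = −(19.14)/(97.4) = -0.197.
The image is real, inverted and reduced, in front of the mirror.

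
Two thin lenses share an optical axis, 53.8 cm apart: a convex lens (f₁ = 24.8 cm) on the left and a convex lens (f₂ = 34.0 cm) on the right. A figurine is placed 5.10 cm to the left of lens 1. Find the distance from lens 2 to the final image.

Lens 1: 1/d_i1 = 1/f₁ − 1/d_o1 = 1/(24.8) − 1/(5.10) = -0.1558, so d_i1 = -6.420 cm.
The intermediate image is 6.420 cm to the left of lens 1 (virtual), which is 53.8 − (-6.420) = 60.22 cm to the left of lens 2, so d_o2 = +60.22 cm.
Lens 2: 1/d_i2 = 1/f₂ − 1/d_o2 = 1/(34.0) − 1/(60.22) = 0.01281, so d_i2 = 78.1 cm.
The final image is real, 78.1 cm to the right of lens 2 (overall magnification ≈ -1.6).

78.1 cm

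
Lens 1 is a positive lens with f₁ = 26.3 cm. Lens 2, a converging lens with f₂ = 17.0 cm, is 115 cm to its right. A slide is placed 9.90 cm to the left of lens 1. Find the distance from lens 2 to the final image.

19.5 cm

Lens 1: 1/d_i1 = 1/f₁ − 1/d_o1 = 1/(26.3) − 1/(9.90) = -0.06299, so d_i1 = -15.88 cm.
The intermediate image is 15.88 cm to the left of lens 1 (virtual), which is 115 − (-15.88) = 130.9 cm to the left of lens 2, so d_o2 = +130.9 cm.
Lens 2: 1/d_i2 = 1/f₂ − 1/d_o2 = 1/(17.0) − 1/(130.9) = 0.05118, so d_i2 = 19.5 cm.
The final image is real, 19.5 cm to the right of lens 2 (overall magnification ≈ -0.24).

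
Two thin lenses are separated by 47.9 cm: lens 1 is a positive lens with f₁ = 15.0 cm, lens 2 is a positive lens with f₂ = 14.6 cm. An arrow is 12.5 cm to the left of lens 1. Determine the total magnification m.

Lens 1: 1/d_i1 = 1/(15.0) − 1/(12.5) = -0.01333, so d_i1 = -75.00 cm; m₁ = −d_i1/d_o1 = +6.000.
d_o2 = 47.9 − (-75.00) = 122.9 cm.
Lens 2: 1/d_i2 = 1/(14.6) − 1/(122.9) = 0.06036, so d_i2 = 16.57 cm; m₂ = −d_i2/d_o2 = -0.1348.
m = m₁·m₂ = (+6.000)(-0.1348) = -0.809.

m = -0.809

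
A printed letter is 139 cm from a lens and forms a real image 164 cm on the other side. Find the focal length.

Real image ⇒ d_i = +164 cm.
1/f = 1/d_o + 1/d_i = 1/(139) + 1/(164) = 0.01329, so f = 75.2 cm.
Since f is positive, the lens is converging.

f = 75.2 cm (converging)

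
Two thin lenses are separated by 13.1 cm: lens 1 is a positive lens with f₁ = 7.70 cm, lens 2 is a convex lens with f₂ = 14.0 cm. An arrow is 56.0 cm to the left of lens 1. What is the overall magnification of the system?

Lens 1: 1/d_i1 = 1/(7.70) − 1/(56.0) = 0.1120, so d_i1 = 8.928 cm; m₁ = −d_i1/d_o1 = -0.1594.
d_o2 = 13.1 − (8.928) = 4.172 cm.
Lens 2: 1/d_i2 = 1/(14.0) − 1/(4.172) = -0.1683, so d_i2 = -5.943 cm; m₂ = −d_i2/d_o2 = +1.425.
m = m₁·m₂ = (-0.1594)(+1.425) = -0.227.

m = -0.227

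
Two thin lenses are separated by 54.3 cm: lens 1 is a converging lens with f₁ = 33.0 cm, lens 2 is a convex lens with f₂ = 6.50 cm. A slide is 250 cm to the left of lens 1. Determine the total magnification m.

Lens 1: 1/d_i1 = 1/(33.0) − 1/(250) = 0.02630, so d_i1 = 38.02 cm; m₁ = −d_i1/d_o1 = -0.1521.
d_o2 = 54.3 − (38.02) = 16.28 cm.
Lens 2: 1/d_i2 = 1/(6.50) − 1/(16.28) = 0.09242, so d_i2 = 10.82 cm; m₂ = −d_i2/d_o2 = -0.6646.
m = m₁·m₂ = (-0.1521)(-0.6646) = +0.101.

m = +0.101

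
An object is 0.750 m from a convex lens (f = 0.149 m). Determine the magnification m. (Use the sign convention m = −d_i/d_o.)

1/d_i = 1/f − 1/d_o = 1/(0.1490) − 1/(0.750) = 5.378, so d_i = 0.1859 m.
m = −d_i/d_o = −(0.1859)/(0.750) = -0.248.
The image is real, inverted and reduced, on the far side of the lens.

m = -0.248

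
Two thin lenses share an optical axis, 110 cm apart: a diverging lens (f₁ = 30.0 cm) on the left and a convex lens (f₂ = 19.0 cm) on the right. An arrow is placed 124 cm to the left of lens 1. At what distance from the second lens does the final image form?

Lens 1 is diverging, so f₁ = −30.0 cm.
Lens 1: 1/d_i1 = 1/f₁ − 1/d_o1 = 1/(-30.0) − 1/(124) = -0.04140, so d_i1 = -24.16 cm.
The intermediate image is 24.16 cm to the left of lens 1 (virtual), which is 110 − (-24.16) = 134.2 cm to the left of lens 2, so d_o2 = +134.2 cm.
Lens 2: 1/d_i2 = 1/f₂ − 1/d_o2 = 1/(19.0) − 1/(134.2) = 0.04518, so d_i2 = 22.1 cm.
The final image is real, 22.1 cm to the right of lens 2 (overall magnification ≈ -0.032).

22.1 cm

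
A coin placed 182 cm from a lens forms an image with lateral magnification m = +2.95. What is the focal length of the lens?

m = −d_i/d_o ⇒ d_i = −m·d_o = −(+2.95)·(182) = -536.9 cm.
1/f = 1/d_o + 1/d_i = 1/(182) + 1/(-536.9) = 0.003632, so f = 275 cm.
Since f is positive, the lens is converging.

f = 275 cm (converging)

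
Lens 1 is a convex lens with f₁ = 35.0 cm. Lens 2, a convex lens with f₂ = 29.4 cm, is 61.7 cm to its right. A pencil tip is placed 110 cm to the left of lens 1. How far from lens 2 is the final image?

Lens 1: 1/d_i1 = 1/f₁ − 1/d_o1 = 1/(35.0) − 1/(110) = 0.01948, so d_i1 = 51.33 cm.
The intermediate image is 51.33 cm to the right of lens 1, which is 61.7 − (51.33) = 10.37 cm to the left of lens 2, so d_o2 = +10.37 cm.
Lens 2: 1/d_i2 = 1/f₂ − 1/d_o2 = 1/(29.4) − 1/(10.37) = -0.06242, so d_i2 = -16.0 cm.
The final image is virtual, 16.0 cm to the left of lens 2 (overall magnification ≈ -0.72).

16.0 cm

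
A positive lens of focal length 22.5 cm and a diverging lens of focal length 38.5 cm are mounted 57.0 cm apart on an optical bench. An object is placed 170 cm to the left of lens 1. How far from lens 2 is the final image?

17.2 cm

Lens 1: 1/d_i1 = 1/f₁ − 1/d_o1 = 1/(22.5) − 1/(170) = 0.03856, so d_i1 = 25.93 cm.
The intermediate image is 25.93 cm to the right of lens 1, which is 57.0 − (25.93) = 31.07 cm to the left of lens 2, so d_o2 = +31.07 cm.
Lens 2 is diverging, so f₂ = −38.5 cm.
Lens 2: 1/d_i2 = 1/f₂ − 1/d_o2 = 1/(-38.5) − 1/(31.07) = -0.05816, so d_i2 = -17.2 cm.
The final image is virtual, 17.2 cm to the left of lens 2 (overall magnification ≈ -0.084).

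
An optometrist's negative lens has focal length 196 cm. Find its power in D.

For a negative lens, f = −196 cm.
f = -196 cm = -1.96 m.
P = 1/f = 1/(-1.96 m) = -0.510 D.

P = -0.510 D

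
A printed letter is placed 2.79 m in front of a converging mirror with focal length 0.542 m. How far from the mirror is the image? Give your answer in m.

Mirror equation: 1/v = 1/f − 1/u = 1/(0.5420) − 1/(2.79) = 1.845 − 0.3584 = 1.487, so v = 0.673 m.
The image is real, inverted and reduced, in front of the mirror.

0.673 m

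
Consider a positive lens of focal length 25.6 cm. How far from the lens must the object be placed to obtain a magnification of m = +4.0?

m = −d_i/d_o ⇒ d_i = −m·d_o.
1/f = 1/d_o + 1/d_i = 1/d_o − 1/(m·d_o) = (1 − 1/m)/d_o, so d_o = f(1 − 1/m) = (25.60)(1 − 1/(+4.0)) = 19.2 cm.

19.2 cm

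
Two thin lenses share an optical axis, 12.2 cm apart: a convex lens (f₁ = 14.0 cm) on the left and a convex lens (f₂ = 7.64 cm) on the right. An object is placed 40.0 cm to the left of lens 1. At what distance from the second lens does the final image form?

Lens 1: 1/d_i1 = 1/f₁ − 1/d_o1 = 1/(14.0) − 1/(40.0) = 0.04643, so d_i1 = 21.54 cm.
The intermediate image is 21.54 cm to the right of lens 1, which lies 9.340 cm to the right of lens 2 — a virtual object — so d_o2 = −9.340 cm.
Lens 2: 1/d_i2 = 1/f₂ − 1/d_o2 = 1/(7.64) − 1/(-9.340) = 0.2380, so d_i2 = 4.20 cm.
The final image is real, 4.20 cm to the right of lens 2 (overall magnification ≈ -0.24).

4.20 cm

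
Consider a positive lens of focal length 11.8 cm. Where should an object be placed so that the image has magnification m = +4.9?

m = −d_i/d_o ⇒ d_i = −m·d_o.
1/f = 1/d_o + 1/d_i = 1/d_o − 1/(m·d_o) = (1 − 1/m)/d_o, so d_o = f(1 − 1/m) = (11.80)(1 − 1/(+4.9)) = 9.39 cm.

9.39 cm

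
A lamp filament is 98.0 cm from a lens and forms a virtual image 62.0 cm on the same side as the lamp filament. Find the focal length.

f = -169 cm (diverging)

Virtual image ⇒ d_i = −62.0 cm.
1/f = 1/d_o + 1/d_i = 1/(98.0) + 1/(-62.0) = -0.005925, so f = -169 cm.
Since f is negative, the lens is diverging.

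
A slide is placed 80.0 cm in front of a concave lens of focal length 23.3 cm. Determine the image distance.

18.0 cm

For a concave lens, f = -23.3 cm.
Lens equation: 1/q = 1/f − 1/p = 1/(-23.30) − 1/(80.0) = -0.04292 − 0.01250 = -0.05542, so q = -18.0 cm.
The image is virtual, upright and reduced, on the same side as the object.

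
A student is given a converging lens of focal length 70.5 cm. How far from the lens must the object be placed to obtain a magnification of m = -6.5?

81.3 cm

m = −d_i/d_o ⇒ d_i = −m·d_o.
1/f = 1/d_o + 1/d_i = 1/d_o − 1/(m·d_o) = (1 − 1/m)/d_o, so d_o = f(1 − 1/m) = (70.50)(1 − 1/(-6.5)) = 81.3 cm.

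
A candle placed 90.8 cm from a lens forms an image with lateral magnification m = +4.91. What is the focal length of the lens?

m = −d_i/d_o ⇒ d_i = −m·d_o = −(+4.91)·(90.8) = -445.8 cm.
1/f = 1/d_o + 1/d_i = 1/(90.8) + 1/(-445.8) = 0.008770, so f = 114 cm.
Since f is positive, the lens is converging.

f = 114 cm (converging)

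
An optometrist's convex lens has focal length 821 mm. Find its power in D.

f = 82.1 cm = 0.821 m.
P = 1/f = 1/(0.821 m) = +1.22 D.

P = +1.22 D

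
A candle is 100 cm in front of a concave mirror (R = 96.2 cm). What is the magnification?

m = -0.927

f = R/2 = 96.2/2 = 48.10 cm.
1/d_i = 1/f − 1/d_o = 1/(48.10) − 1/(100) = 0.01079, so d_i = 92.68 cm.
m = −d_i/d_o = −(92.68)/(100) = -0.927.
The image is real, inverted and reduced, in front of the mirror.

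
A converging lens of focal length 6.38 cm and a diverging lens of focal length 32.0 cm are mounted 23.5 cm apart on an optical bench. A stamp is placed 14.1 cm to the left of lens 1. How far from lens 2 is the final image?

Lens 1: 1/d_i1 = 1/f₁ − 1/d_o1 = 1/(6.38) − 1/(14.1) = 0.08582, so d_i1 = 11.65 cm.
The intermediate image is 11.65 cm to the right of lens 1, which is 23.5 − (11.65) = 11.85 cm to the left of lens 2, so d_o2 = +11.85 cm.
Lens 2 is diverging, so f₂ = −32.0 cm.
Lens 2: 1/d_i2 = 1/f₂ − 1/d_o2 = 1/(-32.0) − 1/(11.85) = -0.1156, so d_i2 = -8.65 cm.
The final image is virtual, 8.65 cm to the left of lens 2 (overall magnification ≈ -0.60).

8.65 cm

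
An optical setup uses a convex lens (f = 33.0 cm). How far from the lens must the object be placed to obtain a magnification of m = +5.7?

m = −d_i/d_o ⇒ d_i = −m·d_o.
1/f = 1/d_o + 1/d_i = 1/d_o − 1/(m·d_o) = (1 − 1/m)/d_o, so d_o = f(1 − 1/m) = (33.00)(1 − 1/(+5.7)) = 27.2 cm.

27.2 cm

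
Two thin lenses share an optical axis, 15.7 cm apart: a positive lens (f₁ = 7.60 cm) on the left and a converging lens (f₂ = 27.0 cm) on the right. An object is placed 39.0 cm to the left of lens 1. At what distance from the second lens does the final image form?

Lens 1: 1/d_i1 = 1/f₁ − 1/d_o1 = 1/(7.60) − 1/(39.0) = 0.1059, so d_i1 = 9.439 cm.
The intermediate image is 9.439 cm to the right of lens 1, which is 15.7 − (9.439) = 6.261 cm to the left of lens 2, so d_o2 = +6.261 cm.
Lens 2: 1/d_i2 = 1/f₂ − 1/d_o2 = 1/(27.0) − 1/(6.261) = -0.1227, so d_i2 = -8.15 cm.
The final image is virtual, 8.15 cm to the left of lens 2 (overall magnification ≈ -0.32).

8.15 cm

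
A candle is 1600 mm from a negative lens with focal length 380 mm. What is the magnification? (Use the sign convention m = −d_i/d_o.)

For a negative lens, f = -380 mm.
1/d_i = 1/f − 1/d_o = 1/(-380.0) − 1/(1600) = -0.003257, so d_i = -307.1 mm.
m = −d_i/d_o = −(-307.1)/(1600) = +0.192.
The image is virtual, upright and reduced, on the same side as the object.

m = +0.192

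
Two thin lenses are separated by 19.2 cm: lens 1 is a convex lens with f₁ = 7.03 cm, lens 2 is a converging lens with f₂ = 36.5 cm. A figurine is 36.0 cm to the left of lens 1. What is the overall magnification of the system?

m = -0.340

Lens 1: 1/d_i1 = 1/(7.03) − 1/(36.0) = 0.1145, so d_i1 = 8.736 cm; m₁ = −d_i1/d_o1 = -0.2427.
d_o2 = 19.2 − (8.736) = 10.46 cm.
Lens 2: 1/d_i2 = 1/(36.5) − 1/(10.46) = -0.06821, so d_i2 = -14.66 cm; m₂ = −d_i2/d_o2 = +1.402.
m = m₁·m₂ = (-0.2427)(+1.402) = -0.340.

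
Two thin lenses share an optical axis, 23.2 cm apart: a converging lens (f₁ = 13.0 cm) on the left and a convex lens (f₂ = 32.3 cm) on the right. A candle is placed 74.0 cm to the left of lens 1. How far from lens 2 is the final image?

9.65 cm

Lens 1: 1/d_i1 = 1/f₁ − 1/d_o1 = 1/(13.0) − 1/(74.0) = 0.06341, so d_i1 = 15.77 cm.
The intermediate image is 15.77 cm to the right of lens 1, which is 23.2 − (15.77) = 7.430 cm to the left of lens 2, so d_o2 = +7.430 cm.
Lens 2: 1/d_i2 = 1/f₂ − 1/d_o2 = 1/(32.3) − 1/(7.430) = -0.1036, so d_i2 = -9.65 cm.
The final image is virtual, 9.65 cm to the left of lens 2 (overall magnification ≈ -0.28).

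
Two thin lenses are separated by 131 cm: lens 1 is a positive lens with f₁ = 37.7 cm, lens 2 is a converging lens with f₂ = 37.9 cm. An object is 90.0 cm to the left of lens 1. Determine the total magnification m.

m = +0.968

Lens 1: 1/d_i1 = 1/(37.7) − 1/(90.0) = 0.01541, so d_i1 = 64.88 cm; m₁ = −d_i1/d_o1 = -0.7209.
d_o2 = 131 − (64.88) = 66.12 cm.
Lens 2: 1/d_i2 = 1/(37.9) − 1/(66.12) = 0.01126, so d_i2 = 88.80 cm; m₂ = −d_i2/d_o2 = -1.343.
m = m₁·m₂ = (-0.7209)(-1.343) = +0.968.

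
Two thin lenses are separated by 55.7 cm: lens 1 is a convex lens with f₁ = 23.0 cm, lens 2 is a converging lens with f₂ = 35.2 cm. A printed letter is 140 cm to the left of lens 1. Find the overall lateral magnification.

m = -0.986

Lens 1: 1/d_i1 = 1/(23.0) − 1/(140) = 0.03634, so d_i1 = 27.52 cm; m₁ = −d_i1/d_o1 = -0.1966.
d_o2 = 55.7 − (27.52) = 28.18 cm.
Lens 2: 1/d_i2 = 1/(35.2) − 1/(28.18) = -0.007077, so d_i2 = -141.3 cm; m₂ = −d_i2/d_o2 = +5.014.
m = m₁·m₂ = (-0.1966)(+5.014) = -0.986.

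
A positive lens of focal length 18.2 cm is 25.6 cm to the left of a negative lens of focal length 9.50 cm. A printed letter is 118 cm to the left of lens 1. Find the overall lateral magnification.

Lens 1: 1/d_i1 = 1/(18.2) − 1/(118) = 0.04647, so d_i1 = 21.52 cm; m₁ = −d_i1/d_o1 = -0.1824.
d_o2 = 25.6 − (21.52) = 4.080 cm.
f₂ = −9.50 cm (diverging).
Lens 2: 1/d_i2 = 1/(-9.50) − 1/(4.080) = -0.3504, so d_i2 = -2.854 cm; m₂ = −d_i2/d_o2 = +0.6996.
m = m₁·m₂ = (-0.1824)(+0.6996) = -0.128.

m = -0.128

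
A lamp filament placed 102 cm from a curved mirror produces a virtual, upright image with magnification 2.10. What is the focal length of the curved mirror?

f = 195 cm (concave)

m = −d_i/d_o ⇒ d_i = −m·d_o = −(+2.10)·(102) = -214.2 cm.
1/f = 1/d_o + 1/d_i = 1/(102) + 1/(-214.2) = 0.005135, so f = 195 cm.
Since f is positive, the curved mirror is concave.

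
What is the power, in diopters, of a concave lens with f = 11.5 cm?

P = -8.70 D

For a concave lens, f = −11.5 cm.
f = -11.5 cm = -0.115 m.
P = 1/f = 1/(-0.115 m) = -8.70 D.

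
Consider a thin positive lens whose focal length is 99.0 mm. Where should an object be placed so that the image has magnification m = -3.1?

m = −d_i/d_o ⇒ d_i = −m·d_o.
1/f = 1/d_o + 1/d_i = 1/d_o − 1/(m·d_o) = (1 − 1/m)/d_o, so d_o = f(1 − 1/m) = (99.00)(1 − 1/(-3.1)) = 131 mm.

131 mm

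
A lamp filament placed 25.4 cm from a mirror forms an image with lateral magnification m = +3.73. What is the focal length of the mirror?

f = 34.7 cm (concave)

m = −d_i/d_o ⇒ d_i = −m·d_o = −(+3.73)·(25.4) = -94.74 cm.
1/f = 1/d_o + 1/d_i = 1/(25.4) + 1/(-94.74) = 0.02881, so f = 34.7 cm.
Since f is positive, the mirror is concave.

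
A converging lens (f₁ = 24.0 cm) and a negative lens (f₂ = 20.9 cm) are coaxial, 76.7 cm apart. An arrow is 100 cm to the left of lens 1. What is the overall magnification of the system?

m = -0.1000

Lens 1: 1/d_i1 = 1/(24.0) − 1/(100) = 0.03167, so d_i1 = 31.58 cm; m₁ = −d_i1/d_o1 = -0.3158.
d_o2 = 76.7 − (31.58) = 45.12 cm.
f₂ = −20.9 cm (diverging).
Lens 2: 1/d_i2 = 1/(-20.9) − 1/(45.12) = -0.07001, so d_i2 = -14.28 cm; m₂ = −d_i2/d_o2 = +0.3166.
m = m₁·m₂ = (-0.3158)(+0.3166) = -0.1000.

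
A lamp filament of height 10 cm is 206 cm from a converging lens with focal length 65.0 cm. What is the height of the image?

4.61 cm

1/d_i = 1/f − 1/d_o = 1/(65.00) − 1/(206) = 0.01053, so d_i = 94.96 cm.
m = −d_i/d_o = -0.4610.
|h_i| = |m|·h_o = 0.4610 × 10 = 4.61 cm. The image is real, inverted and reduced, on the far side of the lens.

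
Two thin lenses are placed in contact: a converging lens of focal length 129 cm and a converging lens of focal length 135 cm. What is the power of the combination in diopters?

P = +1.52 D

P₁ = 1/f₁ = 1/(1.29 m) = +0.7752 D; P₂ = 1/f₂ = 1/(1.35 m) = +0.7407 D.
For thin lenses in contact, P = P₁ + P₂ = (+0.7752) + (+0.7407) = +1.52 D.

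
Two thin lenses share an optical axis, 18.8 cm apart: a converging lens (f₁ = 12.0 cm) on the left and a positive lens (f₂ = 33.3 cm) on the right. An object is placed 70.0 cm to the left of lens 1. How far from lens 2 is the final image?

4.96 cm

Lens 1: 1/d_i1 = 1/f₁ − 1/d_o1 = 1/(12.0) − 1/(70.0) = 0.06905, so d_i1 = 14.48 cm.
The intermediate image is 14.48 cm to the right of lens 1, which is 18.8 − (14.48) = 4.320 cm to the left of lens 2, so d_o2 = +4.320 cm.
Lens 2: 1/d_i2 = 1/f₂ − 1/d_o2 = 1/(33.3) − 1/(4.320) = -0.2015, so d_i2 = -4.96 cm.
The final image is virtual, 4.96 cm to the left of lens 2 (overall magnification ≈ -0.24).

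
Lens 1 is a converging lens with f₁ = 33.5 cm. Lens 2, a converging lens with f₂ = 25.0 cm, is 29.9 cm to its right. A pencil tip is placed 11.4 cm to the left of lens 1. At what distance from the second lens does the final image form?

Lens 1: 1/d_i1 = 1/f₁ − 1/d_o1 = 1/(33.5) − 1/(11.4) = -0.05787, so d_i1 = -17.28 cm.
The intermediate image is 17.28 cm to the left of lens 1 (virtual), which is 29.9 − (-17.28) = 47.18 cm to the left of lens 2, so d_o2 = +47.18 cm.
Lens 2: 1/d_i2 = 1/f₂ − 1/d_o2 = 1/(25.0) − 1/(47.18) = 0.01880, so d_i2 = 53.2 cm.
The final image is real, 53.2 cm to the right of lens 2 (overall magnification ≈ -1.7).

53.2 cm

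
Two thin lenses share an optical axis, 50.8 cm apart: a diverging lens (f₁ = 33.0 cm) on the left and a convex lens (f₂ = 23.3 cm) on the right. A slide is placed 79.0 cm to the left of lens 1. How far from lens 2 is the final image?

34.0 cm

Lens 1 is diverging, so f₁ = −33.0 cm.
Lens 1: 1/d_i1 = 1/f₁ − 1/d_o1 = 1/(-33.0) − 1/(79.0) = -0.04296, so d_i1 = -23.28 cm.
The intermediate image is 23.28 cm to the left of lens 1 (virtual), which is 50.8 − (-23.28) = 74.08 cm to the left of lens 2, so d_o2 = +74.08 cm.
Lens 2: 1/d_i2 = 1/f₂ − 1/d_o2 = 1/(23.3) − 1/(74.08) = 0.02942, so d_i2 = 34.0 cm.
The final image is real, 34.0 cm to the right of lens 2 (overall magnification ≈ -0.14).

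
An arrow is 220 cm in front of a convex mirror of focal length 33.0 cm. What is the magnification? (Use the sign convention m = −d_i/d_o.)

m = +0.130

For a convex mirror, f = -33.0 cm.
1/d_i = 1/f − 1/d_o = 1/(-33.00) − 1/(220) = -0.03485, so d_i = -28.70 cm.
m = −d_i/d_o = −(-28.70)/(220) = +0.130.
The image is virtual, upright and reduced, behind the mirror.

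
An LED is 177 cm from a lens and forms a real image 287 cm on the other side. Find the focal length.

f = 109 cm (converging)

Real image ⇒ d_i = +287 cm.
1/f = 1/d_o + 1/d_i = 1/(177) + 1/(287) = 0.009134, so f = 109 cm.
Since f is positive, the lens is converging.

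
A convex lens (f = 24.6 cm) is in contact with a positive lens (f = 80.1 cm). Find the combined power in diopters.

P₁ = 1/f₁ = 1/(0.246 m) = +4.065 D; P₂ = 1/f₂ = 1/(0.801 m) = +1.248 D.
For thin lenses in contact, P = P₁ + P₂ = (+4.065) + (+1.248) = +5.31 D.

P = +5.31 D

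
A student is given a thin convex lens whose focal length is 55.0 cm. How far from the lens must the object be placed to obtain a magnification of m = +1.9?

m = −d_i/d_o ⇒ d_i = −m·d_o.
1/f = 1/d_o + 1/d_i = 1/d_o − 1/(m·d_o) = (1 − 1/m)/d_o, so d_o = f(1 − 1/m) = (55.00)(1 − 1/(+1.9)) = 26.1 cm.

26.1 cm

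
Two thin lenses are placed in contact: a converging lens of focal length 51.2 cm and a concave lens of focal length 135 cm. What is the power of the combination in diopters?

P₁ = 1/f₁ = 1/(0.512 m) = +1.953 D; P₂ = 1/f₂ = 1/(-1.35 m) = -0.7407 D.
For thin lenses in contact, P = P₁ + P₂ = (+1.953) + (-0.7407) = +1.21 D.

P = +1.21 D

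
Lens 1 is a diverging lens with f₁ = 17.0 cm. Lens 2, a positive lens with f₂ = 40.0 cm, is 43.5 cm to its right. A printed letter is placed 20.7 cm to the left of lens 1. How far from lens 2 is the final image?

Lens 1 is diverging, so f₁ = −17.0 cm.
Lens 1: 1/d_i1 = 1/f₁ − 1/d_o1 = 1/(-17.0) − 1/(20.7) = -0.1071, so d_i1 = -9.334 cm.
The intermediate image is 9.334 cm to the left of lens 1 (virtual), which is 43.5 − (-9.334) = 52.83 cm to the left of lens 2, so d_o2 = +52.83 cm.
Lens 2: 1/d_i2 = 1/f₂ − 1/d_o2 = 1/(40.0) − 1/(52.83) = 0.006071, so d_i2 = 165 cm.
The final image is real, 165 cm to the right of lens 2 (overall magnification ≈ -1.4).

165 cm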